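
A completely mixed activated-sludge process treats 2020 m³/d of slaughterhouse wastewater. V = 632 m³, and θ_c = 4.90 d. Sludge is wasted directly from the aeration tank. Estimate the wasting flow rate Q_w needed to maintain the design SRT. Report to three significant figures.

Wasting from the aeration tank: Q_w = V / θ_c = 632.0 / 4.90 = 129.0 m³/d.

Q_w ≈ 129 m³/d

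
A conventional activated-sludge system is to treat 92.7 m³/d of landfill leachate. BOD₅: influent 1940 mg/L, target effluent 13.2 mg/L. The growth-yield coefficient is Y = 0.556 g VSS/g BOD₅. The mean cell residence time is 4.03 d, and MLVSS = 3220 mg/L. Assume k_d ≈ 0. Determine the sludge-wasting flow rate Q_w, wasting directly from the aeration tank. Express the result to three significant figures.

V·X = Y·Q·ΔS·θ_c gives V = 0.556 × 92.7 × (1940 − 13.2) × 4.03 / 3220 = 124.3 m³.
For wasting at MLVSS concentration, Q_w = V/θ_c = 124.3/4.03 = 30.84 m³/d.

Q_w ≈ 30.8 m³/d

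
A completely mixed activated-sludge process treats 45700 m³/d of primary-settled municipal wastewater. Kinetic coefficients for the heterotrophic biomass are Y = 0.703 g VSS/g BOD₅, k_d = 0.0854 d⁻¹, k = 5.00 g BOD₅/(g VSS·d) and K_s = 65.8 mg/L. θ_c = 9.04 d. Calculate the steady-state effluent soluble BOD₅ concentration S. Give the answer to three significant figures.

From the Monod/SRT balance for a CMAS, S = K_s·(1+k_d θ_c)/[θ_c·(Y k − k_d) − 1] = 65.8 × (1 + 0.0854 × 9.04) / [9.04 × (0.703 × 5.00 − 0.0854) − 1] = 116.6 / 30.00 = 3.886 mg/L.

S ≈ 3.89 mg/L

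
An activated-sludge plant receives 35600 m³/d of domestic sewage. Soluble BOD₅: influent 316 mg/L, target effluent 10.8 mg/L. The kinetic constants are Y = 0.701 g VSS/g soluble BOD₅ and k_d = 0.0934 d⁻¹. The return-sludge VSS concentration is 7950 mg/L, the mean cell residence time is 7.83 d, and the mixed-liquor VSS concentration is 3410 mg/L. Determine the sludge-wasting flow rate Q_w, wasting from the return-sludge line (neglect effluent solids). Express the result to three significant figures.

Rearranging the biomass balance for a CMAS with decay, V = Y·Q·ΔS·θ_c / [X·(1+k_d θ_c)] = 0.701 × 35600 × (316 − 10.8) × 7.83 / [3410 × (1 + 0.0934 × 7.83)] = 5.96×10^7 / 5904 = 10101 m³.
Q_w = (V·X)/(θ_c X_r) = 10101 × 3410 / (7.83 × 7950) = 553.4 m³/d.

Q_w ≈ 553 m³/d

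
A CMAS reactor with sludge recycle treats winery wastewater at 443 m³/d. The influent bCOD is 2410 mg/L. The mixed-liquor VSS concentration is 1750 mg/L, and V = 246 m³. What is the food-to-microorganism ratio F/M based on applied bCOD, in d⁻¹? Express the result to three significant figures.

F/M ≈ 2.48 d⁻¹

Food-to-microorganism ratio F/M = Q S₀ / (V X) = 443 × 2410 / (246.0 × 1750) = 2.480 d⁻¹.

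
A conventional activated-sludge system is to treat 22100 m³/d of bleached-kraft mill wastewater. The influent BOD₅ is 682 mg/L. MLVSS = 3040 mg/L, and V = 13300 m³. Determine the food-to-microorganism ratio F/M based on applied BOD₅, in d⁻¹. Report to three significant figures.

F/M ≈ 0.373 d⁻¹

F/M = Q·S₀ / (V·X) = 22100 × 682 / (13300 × 3040) = 0.3728 g BOD₅·(g VSS·d)⁻¹.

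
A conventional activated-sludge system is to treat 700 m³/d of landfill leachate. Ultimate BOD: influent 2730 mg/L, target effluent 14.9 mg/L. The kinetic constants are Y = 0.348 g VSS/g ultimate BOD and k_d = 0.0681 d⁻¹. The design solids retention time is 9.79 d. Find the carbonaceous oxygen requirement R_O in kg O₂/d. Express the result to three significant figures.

Correct the yield for decay: Y_obs = Y/(1 + k_d θ_c) = 0.348 / (1 + 0.0681 × 9.79) = 0.348 / 1.667 = 0.2088.
Substrate removed = Q·(S₀ − S) = 700 m³/d × (2730 − 14.9) g/m³ = 1.9×10^6 g/d = 1901 kg/d.
Biomass synthesised: P_X = Y_obs × 1901 = 396.8 kg VSS/d.
R_O = Q·ΔS − 1.42 P_X = 1901 − 563.5 = 1337 kg O₂/d.

R_O ≈ 1340 kg O₂/d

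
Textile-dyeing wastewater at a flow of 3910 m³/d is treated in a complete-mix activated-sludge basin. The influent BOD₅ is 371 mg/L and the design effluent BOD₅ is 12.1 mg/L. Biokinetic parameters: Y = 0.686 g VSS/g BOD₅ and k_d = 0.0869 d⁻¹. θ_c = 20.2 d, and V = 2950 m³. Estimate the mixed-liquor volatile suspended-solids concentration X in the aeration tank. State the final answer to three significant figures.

X = Y·Q·ΔS·θ_c / [V·(1 + k_d θ_c)] = 0.686 × 3910 × (371 − 12.1) × 20.2 / [2950 × (1 + 0.0869 × 20.2)] = 2392 mg/L.

X ≈ 2390 mg/L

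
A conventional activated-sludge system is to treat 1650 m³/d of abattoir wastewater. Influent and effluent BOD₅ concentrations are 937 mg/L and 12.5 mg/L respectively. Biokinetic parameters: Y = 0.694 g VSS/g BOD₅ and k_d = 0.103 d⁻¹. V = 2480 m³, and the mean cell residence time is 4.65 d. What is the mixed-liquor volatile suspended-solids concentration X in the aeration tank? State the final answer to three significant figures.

X = Y·Q·ΔS·θ_c / [V·(1 + k_d θ_c)] = 0.694 × 1650 × (937 − 12.5) × 4.65 / [2480 × (1 + 0.103 × 4.65)] = 1342 mg/L.

X ≈ 1340 mg/L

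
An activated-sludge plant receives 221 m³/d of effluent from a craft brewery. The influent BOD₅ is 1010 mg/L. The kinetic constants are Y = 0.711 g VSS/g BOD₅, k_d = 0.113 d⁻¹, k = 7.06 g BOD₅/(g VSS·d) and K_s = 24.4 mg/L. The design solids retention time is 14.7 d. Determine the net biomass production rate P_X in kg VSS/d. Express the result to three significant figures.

P_X ≈ 59.6 kg VSS/d

Effluent substrate depends only on kinetics and SRT: S = K_s(1 + k_d θ_c) / [θ_c(Yk − k_d) − 1] = 24.4 × (1 + 0.113 × 14.7) / [14.7 × (0.711 × 7.06 − 0.113) − 1] = 64.93 / 71.13 = 0.9129 mg/L.
Correct the yield for decay: Y_obs = Y/(1 + k_d θ_c) = 0.711 / (1 + 0.113 × 14.7) = 0.711 / 2.661 = 0.2672.
Q·(S₀ − S) = 221 × (1010 − 0.913) × 10⁻³ = 223.0 kg/d removed.
Net biomass production P_X = Y_obs × Q·(S₀ − S) = 0.2672 × 223.0 = 59.58 kg VSS/d.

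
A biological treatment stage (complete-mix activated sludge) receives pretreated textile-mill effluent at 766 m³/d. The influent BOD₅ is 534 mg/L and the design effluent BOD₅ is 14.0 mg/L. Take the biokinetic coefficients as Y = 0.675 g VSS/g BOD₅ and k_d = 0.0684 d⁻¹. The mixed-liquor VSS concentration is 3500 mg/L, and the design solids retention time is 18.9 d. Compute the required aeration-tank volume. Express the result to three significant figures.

V ≈ 633 m³

Steady-state biomass mass balance: V·X·(1 + k_d·θ_c) = Y·Q·(S₀ − S)·θ_c, so V = 0.675 × 766 × (534 − 14.0) × 18.9 / [3500 × (1 + 0.0684 × 18.9)] = 5.08×10^6 / 8025 = 633.2 m³.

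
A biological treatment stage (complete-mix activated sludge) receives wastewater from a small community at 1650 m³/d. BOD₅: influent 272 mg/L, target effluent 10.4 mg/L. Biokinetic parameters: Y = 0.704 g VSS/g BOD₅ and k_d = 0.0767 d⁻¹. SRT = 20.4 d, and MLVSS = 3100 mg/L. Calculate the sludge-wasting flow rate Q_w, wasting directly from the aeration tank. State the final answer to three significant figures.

From the SRT design equation V = Y Q (S₀−S) θ_c / [X (1 + k_d θ_c)] = 0.704 × 1650 × (272 − 10.4) × 20.4 / [3100 × (1 + 0.0767 × 20.4)] = 6.2×10^6 / 7951 = 779.7 m³.
For wasting at MLVSS concentration, Q_w = V/θ_c = 779.7/20.4 = 38.22 m³/d.

Q_w ≈ 38.2 m³/d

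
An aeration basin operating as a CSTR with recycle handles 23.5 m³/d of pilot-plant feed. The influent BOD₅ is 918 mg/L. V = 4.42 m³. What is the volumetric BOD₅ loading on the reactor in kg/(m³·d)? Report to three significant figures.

L_v ≈ 4.88 kg BOD₅/(m³·d)

Applied BOD₅ load per unit volume = Q·S₀/V = (23.5 × 918/1000)/4.420 = 4.881 kg BOD₅·m⁻³·d⁻¹.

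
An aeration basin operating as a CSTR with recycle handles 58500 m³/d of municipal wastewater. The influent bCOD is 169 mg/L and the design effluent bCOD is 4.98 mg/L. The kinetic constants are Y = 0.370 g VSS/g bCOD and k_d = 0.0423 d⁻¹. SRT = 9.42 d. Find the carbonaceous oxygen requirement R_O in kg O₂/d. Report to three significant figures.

R_O ≈ 5990 kg O₂/d

The observed yield is Y_obs = Y/(1 + k_d·θ_c) = 0.370 / (1 + 0.0423 × 9.42) = 0.370 / 1.398 = 0.2646 g VSS per g bCOD removed.
ΔS = 169 − 4.98 = 164.0 mg/L, so the substrate removal rate is 58500 × 164.0/1000 = 9595 kg bCOD/d.
P_X = Y_obs·Q·(S₀ − S) = 0.2646 × 9595 = 2539 kg VSS/d.
Carbonaceous O₂ demand = substrate oxidised − cell-mass equivalent = 9595 − 1.42 × 2539 = 5990 kg O₂/d.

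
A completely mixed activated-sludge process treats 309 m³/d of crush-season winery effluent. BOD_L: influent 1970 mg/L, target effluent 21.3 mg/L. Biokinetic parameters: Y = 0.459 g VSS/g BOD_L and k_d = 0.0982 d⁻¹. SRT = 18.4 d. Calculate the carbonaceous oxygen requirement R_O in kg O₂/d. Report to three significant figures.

The observed yield is Y_obs = Y/(1 + k_d·θ_c) = 0.459 / (1 + 0.0982 × 18.4) = 0.459 / 2.807 = 0.1635 g VSS per g BOD_L removed.
ΔS = 1970 − 21.3 = 1949 mg/L, so the substrate removal rate is 309 × 1949/1000 = 602.1 kg BOD_L/d.
Net sludge production P_X = 0.1635 × 602.1 = 98.47 kg VSS/d.
Carbonaceous O₂ demand = substrate oxidised − cell-mass equivalent = 602.1 − 1.42 × 98.47 = 462.3 kg O₂/d.

R_O ≈ 462 kg O₂/d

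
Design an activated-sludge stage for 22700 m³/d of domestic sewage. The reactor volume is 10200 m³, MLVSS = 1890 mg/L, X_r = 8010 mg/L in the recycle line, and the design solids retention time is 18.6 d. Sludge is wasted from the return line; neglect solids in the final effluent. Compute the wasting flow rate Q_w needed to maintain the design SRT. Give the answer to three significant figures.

θ_c = V·X/(Q_w·X_r) when wasting from the recycle, so Q_w = V·X/(θ_c·X_r) = 10200 × 1890 / (18.6 × 8010) = 129.4 m³/d.

Q_w ≈ 129 m³/d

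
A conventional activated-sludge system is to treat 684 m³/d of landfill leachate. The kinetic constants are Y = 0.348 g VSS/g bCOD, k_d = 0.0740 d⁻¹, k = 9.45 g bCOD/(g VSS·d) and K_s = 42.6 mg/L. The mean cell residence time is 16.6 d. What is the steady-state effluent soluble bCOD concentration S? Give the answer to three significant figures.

From the Monod/SRT balance for a CMAS, S = K_s·(1+k_d θ_c)/[θ_c·(Y k − k_d) − 1] = 42.6 × (1 + 0.0740 × 16.6) / [16.6 × (0.348 × 9.45 − 0.0740) − 1] = 94.93 / 52.36 = 1.813 mg/L.

S ≈ 1.81 mg/L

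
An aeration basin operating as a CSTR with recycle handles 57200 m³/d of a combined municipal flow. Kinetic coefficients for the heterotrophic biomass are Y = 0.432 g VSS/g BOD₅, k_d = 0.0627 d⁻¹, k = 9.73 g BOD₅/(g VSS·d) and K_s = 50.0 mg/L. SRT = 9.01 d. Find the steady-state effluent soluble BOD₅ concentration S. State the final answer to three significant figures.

S ≈ 2.16 mg/L

For a completely mixed reactor with recycle the Lawrence–McCarty relation gives S = K_s·(1 + k_d·θ_c) / [θ_c·(Y·k − k_d) − 1] = 50.0 × (1 + 0.0627 × 9.01) / [9.01 × (0.432 × 9.73 − 0.0627) − 1] = 78.25 / 36.31 = 2.155 mg/L.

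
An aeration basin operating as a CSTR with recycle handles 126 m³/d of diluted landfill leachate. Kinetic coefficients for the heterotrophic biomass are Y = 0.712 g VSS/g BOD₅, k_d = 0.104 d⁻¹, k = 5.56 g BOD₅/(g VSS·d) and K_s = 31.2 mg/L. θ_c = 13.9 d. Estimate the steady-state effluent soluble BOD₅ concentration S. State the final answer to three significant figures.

From the Monod/SRT balance for a CMAS, S = K_s·(1+k_d θ_c)/[θ_c·(Y k − k_d) − 1] = 31.2 × (1 + 0.104 × 13.9) / [13.9 × (0.712 × 5.56 − 0.104) − 1] = 76.30 / 52.58 = 1.451 mg/L.

S ≈ 1.45 mg/L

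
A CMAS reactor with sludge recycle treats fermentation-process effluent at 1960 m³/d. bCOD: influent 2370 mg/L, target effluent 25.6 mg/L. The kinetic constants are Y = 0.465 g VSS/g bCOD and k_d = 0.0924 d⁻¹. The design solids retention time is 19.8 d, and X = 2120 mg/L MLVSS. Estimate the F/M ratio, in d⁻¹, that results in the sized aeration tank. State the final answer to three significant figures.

F/M ≈ 0.311 d⁻¹

Rearranging the biomass balance for a CMAS with decay, V = Y·Q·ΔS·θ_c / [X·(1+k_d θ_c)] = 0.465 × 1960 × (2370 − 25.6) × 19.8 / [2120 × (1 + 0.0924 × 19.8)] = 4.23×10^7 / 5999 = 7053 m³.
F/M = Q·S₀ / (V·X) = 1960 × 2370 / (7053 × 2120) = 0.3107 g bCOD·(g VSS·d)⁻¹.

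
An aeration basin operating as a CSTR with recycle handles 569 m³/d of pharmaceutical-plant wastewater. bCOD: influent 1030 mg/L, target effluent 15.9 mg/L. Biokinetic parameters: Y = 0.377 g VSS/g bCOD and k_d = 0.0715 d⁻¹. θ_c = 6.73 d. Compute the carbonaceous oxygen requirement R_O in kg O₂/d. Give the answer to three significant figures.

R_O ≈ 368 kg O₂/d

Y_obs = Y / (1 + k_d θ_c) = 0.377 / (1 + 0.0715 × 6.73) = 0.377 / 1.481 = 0.2545.
Mass of bCOD removed per day: Q(S₀ − S) = 569 × 1014 g/m³ = 577.0 kg/d.
Net sludge production P_X = 0.2545 × 577.0 = 146.9 kg VSS/d.
Carbonaceous O₂ demand = substrate oxidised − cell-mass equivalent = 577.0 − 1.42 × 146.9 = 368.5 kg O₂/d.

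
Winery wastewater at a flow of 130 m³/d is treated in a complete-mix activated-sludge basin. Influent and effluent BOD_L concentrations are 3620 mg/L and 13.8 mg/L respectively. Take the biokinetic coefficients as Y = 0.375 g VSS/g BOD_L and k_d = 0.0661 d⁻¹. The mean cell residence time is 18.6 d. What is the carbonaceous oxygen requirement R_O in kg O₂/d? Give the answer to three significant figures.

Correct the yield for decay: Y_obs = Y/(1 + k_d θ_c) = 0.375 / (1 + 0.0661 × 18.6) = 0.375 / 2.229 = 0.1682.
Substrate removed = Q·(S₀ − S) = 130 m³/d × (3620 − 13.8) g/m³ = 4.69×10^5 g/d = 468.8 kg/d.
Net sludge production P_X = 0.1682 × 468.8 = 78.85 kg VSS/d.
R_O = Q·(S₀ − S) − 1.42·P_X = 468.8 − 1.42 × 78.85 = 356.8 kg O₂/d.

R_O ≈ 357 kg O₂/d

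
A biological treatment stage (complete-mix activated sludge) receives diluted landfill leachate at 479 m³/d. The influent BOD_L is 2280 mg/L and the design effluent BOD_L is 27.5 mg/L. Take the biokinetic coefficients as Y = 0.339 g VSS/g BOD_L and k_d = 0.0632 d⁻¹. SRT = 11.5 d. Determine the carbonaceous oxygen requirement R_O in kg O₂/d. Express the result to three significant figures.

R_O ≈ 778 kg O₂/d

Y_obs = Y / (1 + k_d θ_c) = 0.339 / (1 + 0.0632 × 11.5) = 0.339 / 1.727 = 0.1963.
Q·(S₀ − S) = 479 × (2280 − 27.5) × 10⁻³ = 1079 kg/d removed.
Net sludge production P_X = 0.1963 × 1079 = 211.8 kg VSS/d.
R_O = Q·ΔS − 1.42 P_X = 1079 − 300.8 = 778.2 kg O₂/d.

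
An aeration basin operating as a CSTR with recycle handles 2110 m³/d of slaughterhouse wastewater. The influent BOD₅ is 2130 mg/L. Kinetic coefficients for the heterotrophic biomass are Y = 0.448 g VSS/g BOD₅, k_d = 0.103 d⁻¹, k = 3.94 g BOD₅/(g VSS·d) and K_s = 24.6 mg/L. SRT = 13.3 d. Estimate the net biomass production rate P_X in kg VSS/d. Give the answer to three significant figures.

P_X ≈ 848 kg VSS/d

For a completely mixed reactor with recycle the Lawrence–McCarty relation gives S = K_s·(1 + k_d·θ_c) / [θ_c·(Y·k − k_d) − 1] = 24.6 × (1 + 0.103 × 13.3) / [13.3 × (0.448 × 3.94 − 0.103) − 1] = 58.30 / 21.11 = 2.762 mg/L.
Y_obs = Y / (1 + k_d θ_c) = 0.448 / (1 + 0.103 × 13.3) = 0.448 / 2.370 = 0.1890.
Q·(S₀ − S) = 2110 × (2130 − 2.76) × 10⁻³ = 4488 kg/d removed.
P_X = Y_obs · Q(S₀ − S) = 0.1890 × 4488 = 848.5 kg VSS/d.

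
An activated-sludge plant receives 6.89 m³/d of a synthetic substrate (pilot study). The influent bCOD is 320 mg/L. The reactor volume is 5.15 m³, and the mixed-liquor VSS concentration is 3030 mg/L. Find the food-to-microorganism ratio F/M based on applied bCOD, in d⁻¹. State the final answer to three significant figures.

Food-to-microorganism ratio F/M = Q S₀ / (V X) = 6.89 × 320 / (5.150 × 3030) = 0.1413 d⁻¹.

F/M ≈ 0.141 d⁻¹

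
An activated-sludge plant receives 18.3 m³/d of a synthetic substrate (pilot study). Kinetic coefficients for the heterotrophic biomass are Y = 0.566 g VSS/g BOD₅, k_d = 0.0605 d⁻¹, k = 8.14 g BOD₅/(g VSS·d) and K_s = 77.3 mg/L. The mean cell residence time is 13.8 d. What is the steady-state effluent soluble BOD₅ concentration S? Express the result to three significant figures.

From the Monod/SRT balance for a CMAS, S = K_s·(1+k_d θ_c)/[θ_c·(Y k − k_d) − 1] = 77.3 × (1 + 0.0605 × 13.8) / [13.8 × (0.566 × 8.14 − 0.0605) − 1] = 141.8 / 61.75 = 2.297 mg/L.

S ≈ 2.30 mg/L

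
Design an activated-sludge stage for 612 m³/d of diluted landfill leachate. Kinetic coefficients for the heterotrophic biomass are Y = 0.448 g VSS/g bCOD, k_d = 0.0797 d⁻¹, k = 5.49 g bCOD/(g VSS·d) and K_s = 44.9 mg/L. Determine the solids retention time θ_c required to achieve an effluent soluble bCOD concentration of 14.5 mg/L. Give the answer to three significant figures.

From 1/θ_c = Y·k·S/(K_s + S) − k_d: Y·k·S/(K_s+S) = 0.448 × 5.49 × 14.5 / (44.9 + 14.5) = 0.6004 d⁻¹.
1/θ_c = 0.6004 − 0.0797 = 0.5207 d⁻¹, so θ_c = 1.921 d.

θ_c ≈ 1.92 d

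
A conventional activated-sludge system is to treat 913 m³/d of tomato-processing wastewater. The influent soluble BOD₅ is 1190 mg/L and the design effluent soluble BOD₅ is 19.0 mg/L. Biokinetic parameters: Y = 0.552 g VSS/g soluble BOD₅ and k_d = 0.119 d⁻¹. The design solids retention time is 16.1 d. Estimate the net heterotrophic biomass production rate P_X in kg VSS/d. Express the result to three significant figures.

P_X ≈ 202 kg VSS/d

Correct the yield for decay: Y_obs = Y/(1 + k_d θ_c) = 0.552 / (1 + 0.119 × 16.1) = 0.552 / 2.916 = 0.1893.
Substrate removed = Q·(S₀ − S) = 913 m³/d × (1190 − 19.0) g/m³ = 1.07×10^6 g/d = 1069 kg/d.
P_X = Y_obs · Q(S₀ − S) = 0.1893 × 1069 = 202.4 kg VSS/d.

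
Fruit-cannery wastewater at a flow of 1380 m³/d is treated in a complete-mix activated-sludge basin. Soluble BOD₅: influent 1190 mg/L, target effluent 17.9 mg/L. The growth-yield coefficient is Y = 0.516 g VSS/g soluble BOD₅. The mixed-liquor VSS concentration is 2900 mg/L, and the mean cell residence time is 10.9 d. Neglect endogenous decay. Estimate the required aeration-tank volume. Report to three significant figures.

V·X = Y·Q·ΔS·θ_c gives V = 0.516 × 1380 × (1190 − 17.9) × 10.9 / 2900 = 3137 m³.

V ≈ 3140 m³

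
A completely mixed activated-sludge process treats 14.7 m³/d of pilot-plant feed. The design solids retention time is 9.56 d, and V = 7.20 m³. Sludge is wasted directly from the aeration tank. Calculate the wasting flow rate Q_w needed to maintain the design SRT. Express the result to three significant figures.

With mixed-liquor wasting, θ_c = V/Q_w, so Q_w = V/θ_c = 7.200/9.56 = 0.7531 m³/d.

Q_w ≈ 0.753 m³/d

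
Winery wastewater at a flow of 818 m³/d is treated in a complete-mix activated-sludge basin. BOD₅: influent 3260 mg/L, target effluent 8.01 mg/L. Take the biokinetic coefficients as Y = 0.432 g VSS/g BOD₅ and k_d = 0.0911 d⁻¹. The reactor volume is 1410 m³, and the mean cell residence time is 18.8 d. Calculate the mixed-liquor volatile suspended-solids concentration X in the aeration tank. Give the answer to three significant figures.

Solving the biomass balance for X: X = Y Q (S₀−S) θ_c / [V (1+k_d θ_c)] = 0.432 × 818 × (3260 − 8.01) × 18.8 / [1410 × (1 + 0.0911 × 18.8)] = 5648 mg/L.

X ≈ 5650 mg/L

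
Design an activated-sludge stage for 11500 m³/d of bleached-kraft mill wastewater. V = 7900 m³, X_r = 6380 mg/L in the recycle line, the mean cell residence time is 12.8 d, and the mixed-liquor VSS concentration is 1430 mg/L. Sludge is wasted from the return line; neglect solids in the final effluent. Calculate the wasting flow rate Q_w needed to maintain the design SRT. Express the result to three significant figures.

Q_w ≈ 138 m³/d

θ_c = V·X/(Q_w·X_r) when wasting from the recycle, so Q_w = V·X/(θ_c·X_r) = 7900 × 1430 / (12.8 × 6380) = 138.3 m³/d.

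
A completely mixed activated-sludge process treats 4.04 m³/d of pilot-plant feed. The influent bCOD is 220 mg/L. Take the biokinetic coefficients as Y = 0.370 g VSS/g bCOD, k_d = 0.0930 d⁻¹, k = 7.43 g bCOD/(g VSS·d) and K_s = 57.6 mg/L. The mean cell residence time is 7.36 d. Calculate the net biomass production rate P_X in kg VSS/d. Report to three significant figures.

For a completely mixed reactor with recycle the Lawrence–McCarty relation gives S = K_s·(1 + k_d·θ_c) / [θ_c·(Y·k − k_d) − 1] = 57.6 × (1 + 0.0930 × 7.36) / [7.36 × (0.370 × 7.43 − 0.0930) − 1] = 97.03 / 18.55 = 5.231 mg/L.
Observed yield with endogenous decay: Y_obs = Y / (1 + k_d·θ_c) = 0.370 / (1 + 0.0930 × 7.36) = 0.370 / 1.684 = 0.2197 g VSS/g bCOD.
Substrate removed = Q·(S₀ − S) = 4.04 m³/d × (220 − 5.23) g/m³ = 8.68×10^2 g/d = 0.8677 kg/d.
Net biomass production P_X = Y_obs × Q·(S₀ − S) = 0.2197 × 0.8677 = 0.1906 kg VSS/d.

P_X ≈ 0.191 kg VSS/d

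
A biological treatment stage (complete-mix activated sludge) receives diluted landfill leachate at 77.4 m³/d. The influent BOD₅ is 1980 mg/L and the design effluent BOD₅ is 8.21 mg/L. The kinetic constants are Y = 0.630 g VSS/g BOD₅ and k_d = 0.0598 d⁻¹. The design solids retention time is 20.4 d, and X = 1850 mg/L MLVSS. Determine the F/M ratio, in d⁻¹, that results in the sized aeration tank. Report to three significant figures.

F/M ≈ 0.173 d⁻¹

From the SRT design equation V = Y Q (S₀−S) θ_c / [X (1 + k_d θ_c)] = 0.630 × 77.4 × (1980 − 8.21) × 20.4 / [1850 × (1 + 0.0598 × 20.4)] = 1.96×10^6 / 4107 = 477.6 m³.
F/M = applied load / biomass = Q·S₀/(V·X) = 77.4 × 1980 / (477.6 × 1850) = 0.1734 d⁻¹.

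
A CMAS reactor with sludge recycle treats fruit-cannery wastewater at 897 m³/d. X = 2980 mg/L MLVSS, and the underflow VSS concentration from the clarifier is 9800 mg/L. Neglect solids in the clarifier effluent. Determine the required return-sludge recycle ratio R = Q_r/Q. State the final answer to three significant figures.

R ≈ 0.437

R = Q_r/Q = X/(X_r − X) = 2980 / (9800 − 2980) = 0.4370.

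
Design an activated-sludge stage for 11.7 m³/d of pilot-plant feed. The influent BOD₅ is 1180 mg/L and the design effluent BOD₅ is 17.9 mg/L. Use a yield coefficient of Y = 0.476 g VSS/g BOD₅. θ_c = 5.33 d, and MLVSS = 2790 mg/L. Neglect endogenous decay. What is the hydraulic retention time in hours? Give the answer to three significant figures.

With k_d = 0 the design equation reduces to V = Y Q (S₀−S) θ_c / X = 0.476 × 11.7 × (1180 − 17.9) × 5.33 / 2790 = 12.36 m³.
τ = V/Q = 12.36/11.7 = 1.057 d, or 25.36 h.

τ ≈ 25.4 h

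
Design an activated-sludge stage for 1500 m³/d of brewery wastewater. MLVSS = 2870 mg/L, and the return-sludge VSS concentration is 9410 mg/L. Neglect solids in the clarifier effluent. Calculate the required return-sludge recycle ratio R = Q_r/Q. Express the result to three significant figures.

R ≈ 0.439

Mass balance around the secondary clarifier (neglecting effluent solids): R = X / (X_r − X) = 2870 / (9410 − 2870) = 0.4388.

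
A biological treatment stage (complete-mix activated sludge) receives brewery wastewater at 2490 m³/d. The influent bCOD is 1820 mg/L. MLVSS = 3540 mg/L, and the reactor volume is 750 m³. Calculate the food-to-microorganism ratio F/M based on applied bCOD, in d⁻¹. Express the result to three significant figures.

F/M ≈ 1.71 d⁻¹

Food-to-microorganism ratio F/M = Q S₀ / (V X) = 2490 × 1820 / (750.0 × 3540) = 1.707 d⁻¹.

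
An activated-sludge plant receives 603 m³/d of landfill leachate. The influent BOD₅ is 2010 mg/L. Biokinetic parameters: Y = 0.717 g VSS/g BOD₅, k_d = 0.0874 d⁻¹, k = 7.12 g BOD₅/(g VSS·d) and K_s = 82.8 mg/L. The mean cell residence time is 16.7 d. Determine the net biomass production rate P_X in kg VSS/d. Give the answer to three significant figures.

P_X ≈ 353 kg VSS/d

Effluent substrate depends only on kinetics and SRT: S = K_s(1 + k_d θ_c) / [θ_c(Yk − k_d) − 1] = 82.8 × (1 + 0.0874 × 16.7) / [16.7 × (0.717 × 7.12 − 0.0874) − 1] = 203.7 / 82.79 = 2.460 mg/L.
Y_obs = Y / (1 + k_d θ_c) = 0.717 / (1 + 0.0874 × 16.7) = 0.717 / 2.460 = 0.2915.
Mass of BOD₅ removed per day: Q(S₀ − S) = 603 × 2008 g/m³ = 1211 kg/d.
Net biomass production P_X = Y_obs × Q·(S₀ − S) = 0.2915 × 1211 = 352.9 kg VSS/d.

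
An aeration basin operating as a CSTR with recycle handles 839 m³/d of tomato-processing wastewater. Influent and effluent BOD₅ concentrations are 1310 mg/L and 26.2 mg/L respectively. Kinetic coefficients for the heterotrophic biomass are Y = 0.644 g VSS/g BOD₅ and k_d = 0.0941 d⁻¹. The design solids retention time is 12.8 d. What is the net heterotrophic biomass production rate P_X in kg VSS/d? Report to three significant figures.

P_X ≈ 315 kg VSS/d

Observed yield with endogenous decay: Y_obs = Y / (1 + k_d·θ_c) = 0.644 / (1 + 0.0941 × 12.8) = 0.644 / 2.204 = 0.2921 g VSS/g BOD₅.
ΔS = 1310 − 26.2 = 1284 mg/L, so the substrate removal rate is 839 × 1284/1000 = 1077 kg BOD₅/d.
P_X = Y_obs · Q(S₀ − S) = 0.2921 × 1077 = 314.7 kg VSS/d.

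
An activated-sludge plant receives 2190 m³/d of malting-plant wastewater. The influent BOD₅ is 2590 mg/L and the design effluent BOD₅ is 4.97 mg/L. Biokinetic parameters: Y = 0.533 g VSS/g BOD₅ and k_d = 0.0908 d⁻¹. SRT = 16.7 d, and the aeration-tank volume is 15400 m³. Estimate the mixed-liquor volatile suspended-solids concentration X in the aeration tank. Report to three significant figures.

X ≈ 1300 mg/L

From V·X·(1 + k_d·θ_c) = Y·Q·(S₀ − S)·θ_c: X = 0.533 × 2190 × (2590 − 4.97) × 16.7 / [15400 × (1 + 0.0908 × 16.7)] = 1300 mg/L.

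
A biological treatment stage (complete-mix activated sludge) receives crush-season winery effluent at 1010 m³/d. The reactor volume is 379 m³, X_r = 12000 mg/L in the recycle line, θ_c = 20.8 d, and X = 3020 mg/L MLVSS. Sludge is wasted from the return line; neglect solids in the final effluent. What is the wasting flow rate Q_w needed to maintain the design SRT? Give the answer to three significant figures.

Q_w ≈ 4.59 m³/d

θ_c = V·X/(Q_w·X_r) when wasting from the recycle, so Q_w = V·X/(θ_c·X_r) = 379.0 × 3020 / (20.8 × 12000) = 4.586 m³/d.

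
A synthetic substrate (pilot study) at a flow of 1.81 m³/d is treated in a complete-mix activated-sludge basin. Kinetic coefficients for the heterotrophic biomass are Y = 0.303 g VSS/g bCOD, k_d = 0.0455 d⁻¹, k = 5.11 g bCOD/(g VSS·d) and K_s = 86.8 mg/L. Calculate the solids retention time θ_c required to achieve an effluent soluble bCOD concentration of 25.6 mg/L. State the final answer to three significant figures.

θ_c ≈ 3.26 d

At the target effluent, Y k S/(K_s+S) = 0.303×5.11×25.6/112.4 = 0.3526 d⁻¹.
θ_c = 1/(μ − k_d) = 1/(0.3526 − 0.0455) = 1/0.3071 = 3.256 d.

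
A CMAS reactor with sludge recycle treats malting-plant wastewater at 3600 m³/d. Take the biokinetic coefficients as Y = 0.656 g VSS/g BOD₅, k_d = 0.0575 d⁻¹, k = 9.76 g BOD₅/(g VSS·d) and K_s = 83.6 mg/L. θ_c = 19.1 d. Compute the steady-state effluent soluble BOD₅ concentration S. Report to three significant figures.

S ≈ 1.46 mg/L

From the Monod/SRT balance for a CMAS, S = K_s·(1+k_d θ_c)/[θ_c·(Y k − k_d) − 1] = 83.6 × (1 + 0.0575 × 19.1) / [19.1 × (0.656 × 9.76 − 0.0575) − 1] = 175.4 / 120.2 = 1.459 mg/L.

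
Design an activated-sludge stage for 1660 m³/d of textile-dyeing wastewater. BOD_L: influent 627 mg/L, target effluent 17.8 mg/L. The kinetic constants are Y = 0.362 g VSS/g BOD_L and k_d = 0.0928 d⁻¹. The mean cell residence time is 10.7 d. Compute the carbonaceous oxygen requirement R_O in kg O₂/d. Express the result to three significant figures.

Correct the yield for decay: Y_obs = Y/(1 + k_d θ_c) = 0.362 / (1 + 0.0928 × 10.7) = 0.362 / 1.993 = 0.1816.
Mass of BOD_L removed per day: Q(S₀ − S) = 1660 × 609.2 g/m³ = 1011 kg/d.
Net sludge production P_X = 0.1816 × 1011 = 183.7 kg VSS/d.
R_O = Q·(S₀ − S) − 1.42·P_X = 1011 − 1.42 × 183.7 = 750.4 kg O₂/d.

R_O ≈ 750 kg O₂/d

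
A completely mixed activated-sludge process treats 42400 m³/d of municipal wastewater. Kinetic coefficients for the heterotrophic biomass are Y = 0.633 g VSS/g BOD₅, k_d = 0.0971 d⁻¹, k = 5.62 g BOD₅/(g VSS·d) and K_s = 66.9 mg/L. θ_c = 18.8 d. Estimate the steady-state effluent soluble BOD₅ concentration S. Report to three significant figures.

For a completely mixed reactor with recycle the Lawrence–McCarty relation gives S = K_s·(1 + k_d·θ_c) / [θ_c·(Y·k − k_d) − 1] = 66.9 × (1 + 0.0971 × 18.8) / [18.8 × (0.633 × 5.62 − 0.0971) − 1] = 189.0 / 64.05 = 2.951 mg/L.

S ≈ 2.95 mg/L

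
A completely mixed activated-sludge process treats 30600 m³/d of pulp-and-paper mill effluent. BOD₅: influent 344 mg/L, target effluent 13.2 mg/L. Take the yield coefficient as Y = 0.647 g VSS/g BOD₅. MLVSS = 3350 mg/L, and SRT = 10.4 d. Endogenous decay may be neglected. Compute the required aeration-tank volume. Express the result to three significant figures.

V ≈ 20300 m³

Biomass mass balance (decay neglected): V·X = Y·Q·(S₀ − S)·θ_c, so V = 0.647 × 30600 × (344 − 13.2) × 10.4 / 3350 = 20332 m³.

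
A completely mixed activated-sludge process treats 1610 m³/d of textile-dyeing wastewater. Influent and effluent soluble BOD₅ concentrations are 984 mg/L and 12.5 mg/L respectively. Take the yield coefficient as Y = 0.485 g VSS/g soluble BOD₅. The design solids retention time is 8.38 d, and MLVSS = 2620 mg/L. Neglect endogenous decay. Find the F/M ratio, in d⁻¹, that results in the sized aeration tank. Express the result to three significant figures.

Biomass mass balance (decay neglected): V·X = Y·Q·(S₀ − S)·θ_c, so V = 0.485 × 1610 × (984 − 12.5) × 8.38 / 2620 = 2426 m³.
Food-to-microorganism ratio F/M = Q S₀ / (V X) = 1610 × 984 / (2426 × 2620) = 0.2492 d⁻¹.

F/M ≈ 0.249 d⁻¹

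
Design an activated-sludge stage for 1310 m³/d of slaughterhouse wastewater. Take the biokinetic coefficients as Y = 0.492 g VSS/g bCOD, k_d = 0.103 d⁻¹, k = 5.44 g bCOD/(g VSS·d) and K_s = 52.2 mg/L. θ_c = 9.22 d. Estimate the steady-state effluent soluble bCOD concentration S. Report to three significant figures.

For a completely mixed reactor with recycle the Lawrence–McCarty relation gives S = K_s·(1 + k_d·θ_c) / [θ_c·(Y·k − k_d) − 1] = 52.2 × (1 + 0.103 × 9.22) / [9.22 × (0.492 × 5.44 − 0.103) − 1] = 101.8 / 22.73 = 4.478 mg/L.

S ≈ 4.48 mg/L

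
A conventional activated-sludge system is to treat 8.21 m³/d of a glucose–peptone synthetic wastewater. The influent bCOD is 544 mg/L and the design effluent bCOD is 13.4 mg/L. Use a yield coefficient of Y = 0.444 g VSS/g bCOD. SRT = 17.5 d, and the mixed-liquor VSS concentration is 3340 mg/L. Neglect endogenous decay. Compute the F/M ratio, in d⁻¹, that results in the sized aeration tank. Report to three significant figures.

F/M ≈ 0.132 d⁻¹

V·X = Y·Q·ΔS·θ_c gives V = 0.444 × 8.21 × (544 − 13.4) × 17.5 / 3340 = 10.13 m³.
F/M = applied load / biomass = Q·S₀/(V·X) = 8.21 × 544 / (10.13 × 3340) = 0.1320 d⁻¹.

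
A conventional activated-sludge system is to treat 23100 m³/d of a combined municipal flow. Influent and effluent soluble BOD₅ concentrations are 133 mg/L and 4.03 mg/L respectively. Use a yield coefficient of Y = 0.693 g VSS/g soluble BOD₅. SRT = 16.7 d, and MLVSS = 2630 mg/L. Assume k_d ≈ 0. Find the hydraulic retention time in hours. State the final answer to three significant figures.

With k_d = 0 the design equation reduces to V = Y Q (S₀−S) θ_c / X = 0.693 × 23100 × (133 − 4.03) × 16.7 / 2630 = 13110 m³.
Hydraulic retention time τ = V/Q = 13110 / 23100 = 0.5675 d = 13.62 h.

τ ≈ 13.6 h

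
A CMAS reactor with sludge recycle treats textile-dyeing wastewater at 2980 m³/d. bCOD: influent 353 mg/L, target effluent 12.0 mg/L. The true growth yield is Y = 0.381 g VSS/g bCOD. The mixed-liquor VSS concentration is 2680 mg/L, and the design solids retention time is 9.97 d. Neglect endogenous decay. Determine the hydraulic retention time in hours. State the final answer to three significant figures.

With k_d = 0 the design equation reduces to V = Y Q (S₀−S) θ_c / X = 0.381 × 2980 × (353 − 12.0) × 9.97 / 2680 = 1440 m³.
HRT = V/Q = 1440 m³ / 2980 m³·d⁻¹ = 0.4833 d × 24 = 11.60 h.

τ ≈ 11.6 h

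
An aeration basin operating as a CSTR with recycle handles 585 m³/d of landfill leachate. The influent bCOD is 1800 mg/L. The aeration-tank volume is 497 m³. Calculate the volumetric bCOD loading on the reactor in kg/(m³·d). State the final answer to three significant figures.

L_v = Q S₀ / V = 585 × 1800 × 10⁻³ / 497.0 = 2.119 kg/(m³·d).

L_v ≈ 2.12 kg bCOD/(m³·d)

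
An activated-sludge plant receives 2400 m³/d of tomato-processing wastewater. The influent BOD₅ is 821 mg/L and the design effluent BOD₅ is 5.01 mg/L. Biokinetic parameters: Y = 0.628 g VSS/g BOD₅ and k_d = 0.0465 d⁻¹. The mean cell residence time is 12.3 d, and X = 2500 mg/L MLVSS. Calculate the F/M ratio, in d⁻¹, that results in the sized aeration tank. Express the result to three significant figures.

F/M ≈ 0.205 d⁻¹

From the SRT design equation V = Y Q (S₀−S) θ_c / [X (1 + k_d θ_c)] = 0.628 × 2400 × (821 − 5.01) × 12.3 / [2500 × (1 + 0.0465 × 12.3)] = 1.51×10^7 / 3930 = 3849 m³.
F/M = applied load / biomass = Q·S₀/(V·X) = 2400 × 821 / (3849 × 2500) = 0.2048 d⁻¹.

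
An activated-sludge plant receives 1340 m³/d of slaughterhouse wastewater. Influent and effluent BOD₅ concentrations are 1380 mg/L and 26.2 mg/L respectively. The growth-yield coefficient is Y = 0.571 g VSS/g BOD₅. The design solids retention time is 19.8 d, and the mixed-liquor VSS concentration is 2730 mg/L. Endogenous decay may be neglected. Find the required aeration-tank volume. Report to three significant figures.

V ≈ 7510 m³

With k_d = 0 the design equation reduces to V = Y Q (S₀−S) θ_c / X = 0.571 × 1340 × (1380 − 26.2) × 19.8 / 2730 = 7513 m³.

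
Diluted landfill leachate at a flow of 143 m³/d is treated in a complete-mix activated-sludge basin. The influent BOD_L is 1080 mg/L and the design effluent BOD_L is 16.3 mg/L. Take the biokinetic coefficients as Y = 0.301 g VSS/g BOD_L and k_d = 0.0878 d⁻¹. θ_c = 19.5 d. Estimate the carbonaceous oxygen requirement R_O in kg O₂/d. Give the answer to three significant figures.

R_O ≈ 128 kg O₂/d

Correct the yield for decay: Y_obs = Y/(1 + k_d θ_c) = 0.301 / (1 + 0.0878 × 19.5) = 0.301 / 2.712 = 0.1110.
Substrate removed = Q·(S₀ − S) = 143 m³/d × (1080 − 16.3) g/m³ = 1.52×10^5 g/d = 152.1 kg/d.
Biomass synthesised: P_X = Y_obs × 152.1 = 16.88 kg VSS/d.
R_O = Q·(S₀ − S) − 1.42·P_X = 152.1 − 1.42 × 16.88 = 128.1 kg O₂/d.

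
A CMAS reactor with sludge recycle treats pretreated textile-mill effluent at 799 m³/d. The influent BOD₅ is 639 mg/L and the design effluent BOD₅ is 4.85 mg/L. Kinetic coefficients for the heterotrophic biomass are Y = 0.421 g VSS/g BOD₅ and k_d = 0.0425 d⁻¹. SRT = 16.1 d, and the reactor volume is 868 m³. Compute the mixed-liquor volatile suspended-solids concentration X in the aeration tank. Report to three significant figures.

X ≈ 2350 mg/L

X = Y·Q·ΔS·θ_c / [V·(1 + k_d θ_c)] = 0.421 × 799 × (639 − 4.85) × 16.1 / [868 × (1 + 0.0425 × 16.1)] = 2349 mg/L.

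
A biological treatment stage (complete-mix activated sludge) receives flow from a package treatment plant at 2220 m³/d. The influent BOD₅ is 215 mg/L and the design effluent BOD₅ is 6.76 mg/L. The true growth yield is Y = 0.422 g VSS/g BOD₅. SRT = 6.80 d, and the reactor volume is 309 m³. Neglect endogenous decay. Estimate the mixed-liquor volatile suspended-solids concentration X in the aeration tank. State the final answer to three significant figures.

From V·X = Y·Q·(S₀ − S)·θ_c (decay neglected): X = 0.422 × 2220 × (215 − 6.76) × 6.80 / 309 = 4293 mg/L.

X ≈ 4290 mg/L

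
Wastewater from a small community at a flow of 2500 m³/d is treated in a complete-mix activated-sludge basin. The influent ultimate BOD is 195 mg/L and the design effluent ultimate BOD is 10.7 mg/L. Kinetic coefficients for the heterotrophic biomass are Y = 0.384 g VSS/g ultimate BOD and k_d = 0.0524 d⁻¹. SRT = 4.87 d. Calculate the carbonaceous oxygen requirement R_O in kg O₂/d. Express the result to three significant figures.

Y_obs = Y / (1 + k_d θ_c) = 0.384 / (1 + 0.0524 × 4.87) = 0.384 / 1.255 = 0.3059.
Substrate removed = Q·(S₀ − S) = 2500 m³/d × (195 − 10.7) g/m³ = 4.61×10^5 g/d = 460.8 kg/d.
Biomass synthesised: P_X = Y_obs × 460.8 = 141.0 kg VSS/d.
Carbonaceous O₂ demand = substrate oxidised − cell-mass equivalent = 460.8 − 1.42 × 141.0 = 260.6 kg O₂/d.

R_O ≈ 261 kg O₂/d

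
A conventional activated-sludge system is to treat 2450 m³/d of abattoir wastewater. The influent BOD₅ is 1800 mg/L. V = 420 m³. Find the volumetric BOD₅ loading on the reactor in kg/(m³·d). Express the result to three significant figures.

L_v ≈ 10.5 kg BOD₅/(m³·d)

Applied BOD₅ load per unit volume = Q·S₀/V = (2450 × 1800/1000)/420.0 = 10.50 kg BOD₅·m⁻³·d⁻¹.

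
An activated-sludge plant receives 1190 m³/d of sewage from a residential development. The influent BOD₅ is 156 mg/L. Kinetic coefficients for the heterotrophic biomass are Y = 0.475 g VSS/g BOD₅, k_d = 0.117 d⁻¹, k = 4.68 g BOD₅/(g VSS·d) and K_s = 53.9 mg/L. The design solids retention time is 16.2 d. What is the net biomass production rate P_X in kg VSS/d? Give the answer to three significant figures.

For a completely mixed reactor with recycle the Lawrence–McCarty relation gives S = K_s·(1 + k_d·θ_c) / [θ_c·(Y·k − k_d) − 1] = 53.9 × (1 + 0.117 × 16.2) / [16.2 × (0.475 × 4.68 − 0.117) − 1] = 156.1 / 33.12 = 4.712 mg/L.
The observed yield is Y_obs = Y/(1 + k_d·θ_c) = 0.475 / (1 + 0.117 × 16.2) = 0.475 / 2.895 = 0.1641 g VSS per g BOD₅ removed.
Q·(S₀ − S) = 1190 × (156 − 4.71) × 10⁻³ = 180.0 kg/d removed.
Biomass produced: P_X = Y_obs·Q·ΔS = 0.1641 × 180.0 ≈ 29.54 kg VSS/d.

P_X ≈ 29.5 kg VSS/d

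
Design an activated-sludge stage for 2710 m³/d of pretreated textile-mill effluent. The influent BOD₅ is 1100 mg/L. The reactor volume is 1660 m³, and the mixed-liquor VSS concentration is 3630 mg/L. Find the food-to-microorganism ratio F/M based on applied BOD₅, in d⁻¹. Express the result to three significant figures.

F/M = Q·S₀ / (V·X) = 2710 × 1100 / (1660 × 3630) = 0.4947 g BOD₅·(g VSS·d)⁻¹.

F/M ≈ 0.495 d⁻¹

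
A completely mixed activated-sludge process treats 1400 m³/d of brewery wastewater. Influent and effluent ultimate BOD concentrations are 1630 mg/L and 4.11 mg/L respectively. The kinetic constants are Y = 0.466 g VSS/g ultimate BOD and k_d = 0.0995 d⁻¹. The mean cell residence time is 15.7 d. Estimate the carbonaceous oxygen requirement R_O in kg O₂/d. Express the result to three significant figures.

Y_obs = Y / (1 + k_d θ_c) = 0.466 / (1 + 0.0995 × 15.7) = 0.466 / 2.562 = 0.1819.
ΔS = 1630 − 4.11 = 1626 mg/L, so the substrate removal rate is 1400 × 1626/1000 = 2276 kg ultimate BOD/d.
Net sludge production P_X = 0.1819 × 2276 = 414.0 kg VSS/d.
Carbonaceous O₂ demand = substrate oxidised − cell-mass equivalent = 2276 − 1.42 × 414.0 = 1688 kg O₂/d.

R_O ≈ 1690 kg O₂/d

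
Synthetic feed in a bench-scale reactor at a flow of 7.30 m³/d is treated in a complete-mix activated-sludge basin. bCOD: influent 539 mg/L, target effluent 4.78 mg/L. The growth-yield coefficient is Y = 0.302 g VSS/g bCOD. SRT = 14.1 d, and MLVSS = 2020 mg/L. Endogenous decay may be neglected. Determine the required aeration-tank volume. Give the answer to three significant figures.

V ≈ 8.22 m³

Biomass mass balance (decay neglected): V·X = Y·Q·(S₀ − S)·θ_c, so V = 0.302 × 7.30 × (539 − 4.78) × 14.1 / 2020 = 8.221 m³.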